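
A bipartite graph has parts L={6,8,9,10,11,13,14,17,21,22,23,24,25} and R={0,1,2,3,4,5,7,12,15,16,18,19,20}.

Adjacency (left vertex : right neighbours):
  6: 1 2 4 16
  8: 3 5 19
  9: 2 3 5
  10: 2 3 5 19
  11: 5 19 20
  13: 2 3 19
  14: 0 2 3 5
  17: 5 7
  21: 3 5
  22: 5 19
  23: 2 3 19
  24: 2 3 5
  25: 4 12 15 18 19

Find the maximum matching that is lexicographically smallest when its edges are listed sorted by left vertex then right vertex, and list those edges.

|M| = 9 (so the lex-smallest maximum matching has 9 edges)
process left vertices in ascending order; for each, take the smallest-labelled available neighbour that still permits 9 edges overall, or leave it unmatched if none does
lex-smallest matching: {6-1, 8-3, 9-2, 10-5, 11-20, 13-19, 14-0, 17-7, 25-4}

Lex-smallest maximum matching: {(6,1), (8,3), (9,2), (10,5), (11,20), (13,19), (14,0), (17,7), (25,4)}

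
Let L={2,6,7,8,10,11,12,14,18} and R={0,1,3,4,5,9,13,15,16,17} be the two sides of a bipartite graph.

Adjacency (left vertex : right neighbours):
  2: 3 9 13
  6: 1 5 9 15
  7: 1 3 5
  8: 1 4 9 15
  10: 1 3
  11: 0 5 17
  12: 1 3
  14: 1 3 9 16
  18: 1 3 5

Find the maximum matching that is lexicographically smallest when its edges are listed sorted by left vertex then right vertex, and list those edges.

|M| = 8 (so the lex-smallest maximum matching has 8 edges)
process left vertices in ascending order; for each, take the smallest-labelled available neighbour that still permits 8 edges overall, or leave it unmatched if none does
lex-smallest matching: {2-9, 6-15, 7-1, 8-4, 10-3, 11-0, 14-16, 18-5}

Lex-smallest maximum matching: {(2,9), (6,15), (7,1), (8,4), (10,3), (11,0), (14,16), (18,5)}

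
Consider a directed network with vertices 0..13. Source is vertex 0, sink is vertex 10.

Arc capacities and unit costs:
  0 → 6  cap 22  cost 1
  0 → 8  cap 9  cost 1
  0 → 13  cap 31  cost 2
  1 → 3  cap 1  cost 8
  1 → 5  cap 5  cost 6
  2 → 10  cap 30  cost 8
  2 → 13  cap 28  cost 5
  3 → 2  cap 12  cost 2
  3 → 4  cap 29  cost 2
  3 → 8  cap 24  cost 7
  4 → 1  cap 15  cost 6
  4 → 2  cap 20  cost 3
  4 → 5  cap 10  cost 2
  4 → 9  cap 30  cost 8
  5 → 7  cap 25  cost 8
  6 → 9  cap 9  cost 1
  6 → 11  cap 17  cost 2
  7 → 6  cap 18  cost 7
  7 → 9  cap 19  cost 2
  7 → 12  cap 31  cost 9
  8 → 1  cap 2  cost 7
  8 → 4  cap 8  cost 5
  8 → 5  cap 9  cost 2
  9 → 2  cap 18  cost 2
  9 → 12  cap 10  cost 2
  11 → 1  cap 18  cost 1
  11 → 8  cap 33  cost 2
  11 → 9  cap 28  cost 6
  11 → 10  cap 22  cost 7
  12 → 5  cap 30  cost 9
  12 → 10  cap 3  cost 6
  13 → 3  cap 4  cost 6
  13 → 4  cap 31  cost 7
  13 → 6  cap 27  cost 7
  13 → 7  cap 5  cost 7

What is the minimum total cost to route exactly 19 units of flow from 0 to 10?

shortest-cost path #1: 0→6→11→10 push 17 @ unit cost 10 (adds 170)
shortest-cost path #2: 0→6→9→12→10 push 2 @ unit cost 10 (adds 20)
total cost = 190

Minimum cost for 19 units: 190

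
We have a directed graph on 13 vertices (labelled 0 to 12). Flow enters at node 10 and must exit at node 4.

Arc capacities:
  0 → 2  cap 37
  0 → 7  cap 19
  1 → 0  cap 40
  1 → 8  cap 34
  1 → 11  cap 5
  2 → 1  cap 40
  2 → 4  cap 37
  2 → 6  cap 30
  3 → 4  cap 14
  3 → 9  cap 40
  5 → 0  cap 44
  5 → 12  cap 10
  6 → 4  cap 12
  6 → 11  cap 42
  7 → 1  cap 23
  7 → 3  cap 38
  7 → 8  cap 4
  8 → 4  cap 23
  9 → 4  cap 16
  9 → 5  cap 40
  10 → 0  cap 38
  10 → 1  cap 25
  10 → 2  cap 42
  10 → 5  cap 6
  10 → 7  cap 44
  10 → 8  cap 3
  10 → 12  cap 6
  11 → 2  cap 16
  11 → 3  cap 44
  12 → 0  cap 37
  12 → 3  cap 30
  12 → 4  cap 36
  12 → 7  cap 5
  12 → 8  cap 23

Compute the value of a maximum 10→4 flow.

Maximum flow value: 118

augment #1: 10→2→4 bottleneck 37, total now 37
augment #2: 10→8→4 bottleneck 3, total now 40
augment #3: 10→12→4 bottleneck 6, total now 46
augment #4: 10→1→8→4 bottleneck 20, total now 66
augment #5: 10→2→6→4 bottleneck 5, total now 71
augment #6: 10→5→12→4 bottleneck 6, total now 77
augment #7: 10→7→3→4 bottleneck 14, total now 91
augment #8: 10→0→2→6→4 bottleneck 7, total now 98
augment #9: 10→7→3→9→4 bottleneck 16, total now 114
augment #10: 10→7→3→9→5→12→4 bottleneck 4, total now 118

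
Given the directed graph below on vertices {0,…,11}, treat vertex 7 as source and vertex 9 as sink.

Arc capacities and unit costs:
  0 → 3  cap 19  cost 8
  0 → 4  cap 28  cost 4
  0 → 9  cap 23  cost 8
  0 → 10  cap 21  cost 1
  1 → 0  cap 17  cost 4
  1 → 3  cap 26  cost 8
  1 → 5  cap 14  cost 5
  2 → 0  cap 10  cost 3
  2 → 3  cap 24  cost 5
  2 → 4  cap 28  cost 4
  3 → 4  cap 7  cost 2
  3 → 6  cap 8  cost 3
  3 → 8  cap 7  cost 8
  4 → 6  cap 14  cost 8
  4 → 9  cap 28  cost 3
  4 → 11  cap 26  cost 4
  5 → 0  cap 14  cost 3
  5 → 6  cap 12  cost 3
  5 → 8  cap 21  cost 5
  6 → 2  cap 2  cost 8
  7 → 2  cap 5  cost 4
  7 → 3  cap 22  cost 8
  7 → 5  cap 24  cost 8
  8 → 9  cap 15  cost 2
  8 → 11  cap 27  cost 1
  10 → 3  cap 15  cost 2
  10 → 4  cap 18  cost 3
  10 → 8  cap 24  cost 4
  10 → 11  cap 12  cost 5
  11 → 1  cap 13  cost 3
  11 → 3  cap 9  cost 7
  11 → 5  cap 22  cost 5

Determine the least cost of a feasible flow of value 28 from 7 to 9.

shortest-cost path #1: 7→2→4→9 push 5 @ unit cost 11 (adds 55)
shortest-cost path #2: 7→3→4→9 push 7 @ unit cost 13 (adds 91)
shortest-cost path #3: 7→5→8→9 push 15 @ unit cost 15 (adds 225)
shortest-cost path #4: 7→5→0→4→9 push 1 @ unit cost 18 (adds 18)
total cost = 389

Minimum cost for 28 units: 389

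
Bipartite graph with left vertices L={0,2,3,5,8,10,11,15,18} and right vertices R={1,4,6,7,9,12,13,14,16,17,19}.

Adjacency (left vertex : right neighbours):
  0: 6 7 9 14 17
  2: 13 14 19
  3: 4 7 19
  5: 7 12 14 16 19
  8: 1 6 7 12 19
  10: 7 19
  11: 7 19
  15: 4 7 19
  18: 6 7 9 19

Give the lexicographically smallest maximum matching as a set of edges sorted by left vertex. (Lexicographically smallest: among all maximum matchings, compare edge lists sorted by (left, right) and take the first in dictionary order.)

|M| = 8 (so the lex-smallest maximum matching has 8 edges)
process left vertices in ascending order; for each, take the smallest-labelled available neighbour that still permits 8 edges overall, or leave it unmatched if none does
lex-smallest matching: {0-6, 2-13, 3-4, 5-12, 8-1, 10-7, 11-19, 18-9}

Lex-smallest maximum matching: {(0,6), (2,13), (3,4), (5,12), (8,1), (10,7), (11,19), (18,9)}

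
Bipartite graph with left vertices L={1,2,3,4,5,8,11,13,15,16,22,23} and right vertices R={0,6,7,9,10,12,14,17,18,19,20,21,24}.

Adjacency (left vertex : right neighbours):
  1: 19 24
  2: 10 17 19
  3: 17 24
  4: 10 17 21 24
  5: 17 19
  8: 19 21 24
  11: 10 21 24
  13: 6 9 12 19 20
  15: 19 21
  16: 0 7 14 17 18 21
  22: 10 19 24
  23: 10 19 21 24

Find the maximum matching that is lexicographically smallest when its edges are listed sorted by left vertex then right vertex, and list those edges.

|M| = 7 (so the lex-smallest maximum matching has 7 edges)
process left vertices in ascending order; for each, take the smallest-labelled available neighbour that still permits 7 edges overall, or leave it unmatched if none does
lex-smallest matching: {1-19, 2-10, 3-17, 4-21, 8-24, 13-6, 16-0}

Lex-smallest maximum matching: {(1,19), (2,10), (3,17), (4,21), (8,24), (13,6), (16,0)}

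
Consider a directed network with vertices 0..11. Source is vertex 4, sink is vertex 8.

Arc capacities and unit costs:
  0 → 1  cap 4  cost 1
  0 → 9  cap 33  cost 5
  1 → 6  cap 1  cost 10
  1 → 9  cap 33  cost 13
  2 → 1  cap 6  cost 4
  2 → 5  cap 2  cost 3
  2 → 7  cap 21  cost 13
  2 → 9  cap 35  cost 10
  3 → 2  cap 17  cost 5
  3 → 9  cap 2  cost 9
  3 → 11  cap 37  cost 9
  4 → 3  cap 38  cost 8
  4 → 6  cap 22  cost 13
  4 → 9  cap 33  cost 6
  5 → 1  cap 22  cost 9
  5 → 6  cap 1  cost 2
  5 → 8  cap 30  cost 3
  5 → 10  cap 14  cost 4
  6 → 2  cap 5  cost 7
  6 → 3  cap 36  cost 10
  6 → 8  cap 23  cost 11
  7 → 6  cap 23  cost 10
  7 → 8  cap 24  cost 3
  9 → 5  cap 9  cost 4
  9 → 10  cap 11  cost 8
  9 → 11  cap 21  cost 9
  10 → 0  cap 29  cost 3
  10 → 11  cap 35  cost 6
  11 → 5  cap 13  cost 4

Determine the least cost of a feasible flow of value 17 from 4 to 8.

Minimum cost for 17 units: 287

shortest-cost path #1: 4→9→5→8 push 9 @ unit cost 13 (adds 117)
shortest-cost path #2: 4→3→2→5→8 push 2 @ unit cost 19 (adds 38)
shortest-cost path #3: 4→9→11→5→8 push 6 @ unit cost 22 (adds 132)
total cost = 287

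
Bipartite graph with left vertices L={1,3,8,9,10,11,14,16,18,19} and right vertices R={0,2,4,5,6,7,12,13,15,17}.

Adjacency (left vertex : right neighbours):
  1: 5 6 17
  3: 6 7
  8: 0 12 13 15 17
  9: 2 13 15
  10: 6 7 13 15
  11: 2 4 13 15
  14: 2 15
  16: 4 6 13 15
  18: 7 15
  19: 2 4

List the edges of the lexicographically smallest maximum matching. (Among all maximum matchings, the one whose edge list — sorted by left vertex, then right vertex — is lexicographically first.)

|M| = 8 (so the lex-smallest maximum matching has 8 edges)
process left vertices in ascending order; for each, take the smallest-labelled available neighbour that still permits 8 edges overall, or leave it unmatched if none does
lex-smallest matching: {1-5, 3-6, 8-0, 9-2, 10-7, 11-4, 14-15, 16-13}

Lex-smallest maximum matching: {(1,5), (3,6), (8,0), (9,2), (10,7), (11,4), (14,15), (16,13)}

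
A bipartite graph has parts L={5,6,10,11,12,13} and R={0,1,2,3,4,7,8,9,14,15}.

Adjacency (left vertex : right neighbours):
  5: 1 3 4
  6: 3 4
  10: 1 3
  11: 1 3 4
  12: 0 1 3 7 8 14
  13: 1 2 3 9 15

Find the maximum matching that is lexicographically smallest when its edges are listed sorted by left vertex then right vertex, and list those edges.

Lex-smallest maximum matching: {(5,1), (6,3), (11,4), (12,0), (13,2)}

|M| = 5 (so the lex-smallest maximum matching has 5 edges)
process left vertices in ascending order; for each, take the smallest-labelled available neighbour that still permits 5 edges overall, or leave it unmatched if none does
lex-smallest matching: {5-1, 6-3, 11-4, 12-0, 13-2}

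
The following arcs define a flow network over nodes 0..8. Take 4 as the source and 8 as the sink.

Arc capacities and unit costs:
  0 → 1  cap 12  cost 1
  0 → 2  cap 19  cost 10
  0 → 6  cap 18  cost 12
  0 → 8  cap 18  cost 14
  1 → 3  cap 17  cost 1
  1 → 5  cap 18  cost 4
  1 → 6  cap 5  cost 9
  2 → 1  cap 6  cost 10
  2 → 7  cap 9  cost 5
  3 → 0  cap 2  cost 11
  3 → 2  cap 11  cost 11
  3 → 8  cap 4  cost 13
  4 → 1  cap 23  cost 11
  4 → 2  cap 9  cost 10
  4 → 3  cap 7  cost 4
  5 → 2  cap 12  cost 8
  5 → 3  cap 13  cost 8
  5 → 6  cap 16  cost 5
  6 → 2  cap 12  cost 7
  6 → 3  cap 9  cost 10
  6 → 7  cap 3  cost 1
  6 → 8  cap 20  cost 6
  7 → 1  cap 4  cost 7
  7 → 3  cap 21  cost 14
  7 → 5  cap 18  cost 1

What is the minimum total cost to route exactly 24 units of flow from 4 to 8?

shortest-cost path #1: 4→3→8 push 4 @ unit cost 17 (adds 68)
shortest-cost path #2: 4→1→6→8 push 5 @ unit cost 26 (adds 130)
shortest-cost path #3: 4→1→5→6→8 push 15 @ unit cost 26 (adds 390)
total cost = 588

Minimum cost for 24 units: 588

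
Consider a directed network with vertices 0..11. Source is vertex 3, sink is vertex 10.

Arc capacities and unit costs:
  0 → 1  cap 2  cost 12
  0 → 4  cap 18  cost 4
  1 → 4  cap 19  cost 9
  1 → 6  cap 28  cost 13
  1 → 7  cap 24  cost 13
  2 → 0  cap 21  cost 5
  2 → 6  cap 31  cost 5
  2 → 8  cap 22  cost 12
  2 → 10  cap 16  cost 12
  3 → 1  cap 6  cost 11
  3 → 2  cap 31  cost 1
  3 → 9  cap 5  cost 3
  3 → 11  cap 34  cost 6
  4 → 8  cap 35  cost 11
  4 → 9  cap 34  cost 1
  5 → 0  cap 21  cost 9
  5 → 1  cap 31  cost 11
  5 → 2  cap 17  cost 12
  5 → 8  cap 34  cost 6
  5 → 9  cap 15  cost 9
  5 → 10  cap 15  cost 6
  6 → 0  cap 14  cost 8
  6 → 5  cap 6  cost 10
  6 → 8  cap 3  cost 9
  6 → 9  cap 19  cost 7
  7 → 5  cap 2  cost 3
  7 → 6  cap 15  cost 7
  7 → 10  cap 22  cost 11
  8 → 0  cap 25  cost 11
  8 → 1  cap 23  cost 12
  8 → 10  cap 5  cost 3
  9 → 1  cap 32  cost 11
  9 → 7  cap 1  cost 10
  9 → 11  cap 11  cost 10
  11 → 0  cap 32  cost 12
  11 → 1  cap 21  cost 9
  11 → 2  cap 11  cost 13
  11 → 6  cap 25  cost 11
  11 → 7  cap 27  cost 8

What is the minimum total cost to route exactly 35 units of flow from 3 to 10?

shortest-cost path #1: 3→2→10 push 16 @ unit cost 13 (adds 208)
shortest-cost path #2: 3→2→8→10 push 5 @ unit cost 16 (adds 80)
shortest-cost path #3: 3→2→6→5→10 push 6 @ unit cost 22 (adds 132)
shortest-cost path #4: 3→9→7→5→10 push 1 @ unit cost 22 (adds 22)
shortest-cost path #5: 3→11→7→5→10 push 1 @ unit cost 23 (adds 23)
shortest-cost path #6: 3→11→7→10 push 6 @ unit cost 25 (adds 150)
total cost = 615

Minimum cost for 35 units: 615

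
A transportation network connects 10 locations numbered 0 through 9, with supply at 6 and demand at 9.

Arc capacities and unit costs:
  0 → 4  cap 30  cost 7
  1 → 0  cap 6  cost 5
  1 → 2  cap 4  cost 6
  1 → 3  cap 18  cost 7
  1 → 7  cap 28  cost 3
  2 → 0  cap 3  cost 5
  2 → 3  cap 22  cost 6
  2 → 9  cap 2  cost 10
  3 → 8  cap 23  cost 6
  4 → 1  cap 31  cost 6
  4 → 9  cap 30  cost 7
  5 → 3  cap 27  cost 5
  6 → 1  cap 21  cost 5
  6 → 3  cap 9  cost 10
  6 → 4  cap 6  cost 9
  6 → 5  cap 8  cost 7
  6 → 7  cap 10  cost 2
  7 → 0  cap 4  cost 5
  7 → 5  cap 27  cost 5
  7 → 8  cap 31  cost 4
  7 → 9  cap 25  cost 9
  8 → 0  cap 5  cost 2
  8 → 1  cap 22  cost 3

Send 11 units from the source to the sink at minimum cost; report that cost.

shortest-cost path #1: 6→7→9 push 10 @ unit cost 11 (adds 110)
shortest-cost path #2: 6→4→9 push 1 @ unit cost 16 (adds 16)
total cost = 126

Minimum cost for 11 units: 126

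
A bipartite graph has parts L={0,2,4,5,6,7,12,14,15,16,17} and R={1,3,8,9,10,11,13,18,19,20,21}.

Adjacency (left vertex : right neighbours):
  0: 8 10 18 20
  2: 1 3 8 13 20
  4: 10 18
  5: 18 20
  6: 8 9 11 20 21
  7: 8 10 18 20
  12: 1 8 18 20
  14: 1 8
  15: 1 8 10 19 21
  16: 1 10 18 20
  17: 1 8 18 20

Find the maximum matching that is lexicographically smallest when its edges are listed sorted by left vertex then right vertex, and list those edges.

|M| = 8 (so the lex-smallest maximum matching has 8 edges)
process left vertices in ascending order; for each, take the smallest-labelled available neighbour that still permits 8 edges overall, or leave it unmatched if none does
lex-smallest matching: {0-8, 2-3, 4-10, 5-18, 6-9, 7-20, 12-1, 15-19}

Lex-smallest maximum matching: {(0,8), (2,3), (4,10), (5,18), (6,9), (7,20), (12,1), (15,19)}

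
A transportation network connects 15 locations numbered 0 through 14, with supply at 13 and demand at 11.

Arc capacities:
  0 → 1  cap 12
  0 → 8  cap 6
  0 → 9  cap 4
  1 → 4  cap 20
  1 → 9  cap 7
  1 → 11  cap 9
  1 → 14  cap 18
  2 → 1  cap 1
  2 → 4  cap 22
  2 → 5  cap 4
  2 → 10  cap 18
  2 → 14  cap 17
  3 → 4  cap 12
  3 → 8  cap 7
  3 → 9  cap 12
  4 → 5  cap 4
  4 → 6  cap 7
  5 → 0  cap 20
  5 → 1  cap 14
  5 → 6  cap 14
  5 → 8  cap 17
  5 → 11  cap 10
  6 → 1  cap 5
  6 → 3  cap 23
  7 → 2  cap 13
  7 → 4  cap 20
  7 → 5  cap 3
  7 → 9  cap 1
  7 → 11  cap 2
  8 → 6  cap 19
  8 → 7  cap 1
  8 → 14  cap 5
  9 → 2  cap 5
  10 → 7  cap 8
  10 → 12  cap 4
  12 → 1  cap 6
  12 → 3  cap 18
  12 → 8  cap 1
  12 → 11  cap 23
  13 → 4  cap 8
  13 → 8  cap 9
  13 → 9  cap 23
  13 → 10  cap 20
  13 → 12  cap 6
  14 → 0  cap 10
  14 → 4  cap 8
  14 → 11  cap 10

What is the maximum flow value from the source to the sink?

Maximum flow value: 38

augment #1: 13→12→11 bottleneck 6, total now 6
augment #2: 13→4→5→11 bottleneck 4, total now 10
augment #3: 13→8→7→11 bottleneck 1, total now 11
augment #4: 13→8→14→11 bottleneck 5, total now 16
augment #5: 13→10→7→11 bottleneck 1, total now 17
augment #6: 13→10→12→11 bottleneck 4, total now 21
augment #7: 13→4→6→1→11 bottleneck 4, total now 25
augment #8: 13→8→6→1→11 bottleneck 1, total now 26
augment #9: 13→9→2→1→11 bottleneck 1, total now 27
augment #10: 13→9→2→5→11 bottleneck 4, total now 31
augment #11: 13→10→7→5→11 bottleneck 2, total now 33
augment #12: 13→10→7→2→14→11 bottleneck 5, total now 38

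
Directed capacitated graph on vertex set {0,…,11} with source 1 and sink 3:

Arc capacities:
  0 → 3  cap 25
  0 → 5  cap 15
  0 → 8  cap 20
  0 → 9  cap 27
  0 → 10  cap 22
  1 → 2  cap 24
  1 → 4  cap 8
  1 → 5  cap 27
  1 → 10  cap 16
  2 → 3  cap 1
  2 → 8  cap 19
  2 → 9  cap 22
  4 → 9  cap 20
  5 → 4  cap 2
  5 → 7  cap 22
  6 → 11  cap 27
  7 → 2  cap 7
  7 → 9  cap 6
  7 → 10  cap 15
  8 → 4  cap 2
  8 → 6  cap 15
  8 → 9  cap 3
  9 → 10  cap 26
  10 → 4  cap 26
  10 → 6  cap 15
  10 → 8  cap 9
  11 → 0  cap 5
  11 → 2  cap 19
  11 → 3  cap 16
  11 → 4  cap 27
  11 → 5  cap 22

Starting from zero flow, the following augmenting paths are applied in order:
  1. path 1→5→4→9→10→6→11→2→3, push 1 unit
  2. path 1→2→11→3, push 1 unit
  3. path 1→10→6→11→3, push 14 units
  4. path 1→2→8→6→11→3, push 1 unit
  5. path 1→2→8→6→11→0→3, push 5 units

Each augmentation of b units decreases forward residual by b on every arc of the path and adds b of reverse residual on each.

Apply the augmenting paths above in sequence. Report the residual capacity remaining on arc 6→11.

Residual capacity of (6,11): 6

after path 1 (1→5→4→9→10→6→11→2→3, push 1): res(6,11)=26
after path 2 (1→2→11→3, push 1): res(6,11)=26
after path 3 (1→10→6→11→3, push 14): res(6,11)=12
after path 4 (1→2→8→6→11→3, push 1): res(6,11)=11
after path 5 (1→2→8→6→11→0→3, push 5): res(6,11)=6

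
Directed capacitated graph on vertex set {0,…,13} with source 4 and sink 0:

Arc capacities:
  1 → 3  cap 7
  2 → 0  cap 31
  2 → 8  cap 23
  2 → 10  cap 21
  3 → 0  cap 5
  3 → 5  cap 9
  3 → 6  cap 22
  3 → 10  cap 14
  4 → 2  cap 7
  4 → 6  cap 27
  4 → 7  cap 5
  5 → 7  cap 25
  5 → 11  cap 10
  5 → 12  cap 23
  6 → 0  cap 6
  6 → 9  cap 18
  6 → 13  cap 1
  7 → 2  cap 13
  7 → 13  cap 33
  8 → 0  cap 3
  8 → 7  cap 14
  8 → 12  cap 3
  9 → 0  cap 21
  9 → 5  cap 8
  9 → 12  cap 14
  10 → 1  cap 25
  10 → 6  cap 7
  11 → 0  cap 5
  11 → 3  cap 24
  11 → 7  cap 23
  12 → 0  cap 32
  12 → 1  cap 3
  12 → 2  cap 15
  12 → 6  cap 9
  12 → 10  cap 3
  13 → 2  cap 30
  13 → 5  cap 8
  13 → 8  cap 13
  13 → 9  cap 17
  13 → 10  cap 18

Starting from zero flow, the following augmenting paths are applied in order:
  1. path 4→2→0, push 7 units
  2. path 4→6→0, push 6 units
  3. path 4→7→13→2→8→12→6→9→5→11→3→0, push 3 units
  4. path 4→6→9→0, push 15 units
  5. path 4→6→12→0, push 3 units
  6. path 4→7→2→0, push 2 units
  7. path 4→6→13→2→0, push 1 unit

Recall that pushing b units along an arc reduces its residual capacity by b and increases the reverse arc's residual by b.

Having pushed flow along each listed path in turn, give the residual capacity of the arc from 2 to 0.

after path 1 (4→2→0, push 7): res(2,0)=24
after path 2 (4→6→0, push 6): res(2,0)=24
after path 3 (4→7→13→2→8→12→6→9→5→11→3→0, push 3): res(2,0)=24
after path 4 (4→6→9→0, push 15): res(2,0)=24
after path 5 (4→6→12→0, push 3): res(2,0)=24
after path 6 (4→7→2→0, push 2): res(2,0)=22
after path 7 (4→6→13→2→0, push 1): res(2,0)=21

Residual capacity of (2,0): 21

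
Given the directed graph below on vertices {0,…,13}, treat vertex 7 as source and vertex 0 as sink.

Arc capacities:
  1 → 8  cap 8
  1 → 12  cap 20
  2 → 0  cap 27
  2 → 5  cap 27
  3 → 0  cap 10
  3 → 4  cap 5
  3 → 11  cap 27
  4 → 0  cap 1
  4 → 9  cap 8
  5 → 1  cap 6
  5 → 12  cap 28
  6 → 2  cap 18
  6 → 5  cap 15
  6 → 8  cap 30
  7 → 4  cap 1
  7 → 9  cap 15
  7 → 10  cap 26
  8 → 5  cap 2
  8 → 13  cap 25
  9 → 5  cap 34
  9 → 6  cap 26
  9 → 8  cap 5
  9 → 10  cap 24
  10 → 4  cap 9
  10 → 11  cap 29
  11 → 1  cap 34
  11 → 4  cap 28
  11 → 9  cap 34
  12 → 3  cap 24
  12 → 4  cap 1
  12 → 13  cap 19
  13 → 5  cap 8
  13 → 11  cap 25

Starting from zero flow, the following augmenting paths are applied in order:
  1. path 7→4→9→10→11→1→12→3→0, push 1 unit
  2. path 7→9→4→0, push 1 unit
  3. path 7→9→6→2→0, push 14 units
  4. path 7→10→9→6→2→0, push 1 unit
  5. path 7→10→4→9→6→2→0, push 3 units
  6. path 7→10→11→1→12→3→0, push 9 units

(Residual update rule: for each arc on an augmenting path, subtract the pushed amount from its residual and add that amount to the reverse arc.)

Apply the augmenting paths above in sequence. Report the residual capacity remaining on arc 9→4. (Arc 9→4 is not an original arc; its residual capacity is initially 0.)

Residual capacity of (9,4): 3

after path 1 (7→4→9→10→11→1→12→3→0, push 1): res(9,4)=1
after path 2 (7→9→4→0, push 1): res(9,4)=0
after path 3 (7→9→6→2→0, push 14): res(9,4)=0
after path 4 (7→10→9→6→2→0, push 1): res(9,4)=0
after path 5 (7→10→4→9→6→2→0, push 3): res(9,4)=3
after path 6 (7→10→11→1→12→3→0, push 9): res(9,4)=3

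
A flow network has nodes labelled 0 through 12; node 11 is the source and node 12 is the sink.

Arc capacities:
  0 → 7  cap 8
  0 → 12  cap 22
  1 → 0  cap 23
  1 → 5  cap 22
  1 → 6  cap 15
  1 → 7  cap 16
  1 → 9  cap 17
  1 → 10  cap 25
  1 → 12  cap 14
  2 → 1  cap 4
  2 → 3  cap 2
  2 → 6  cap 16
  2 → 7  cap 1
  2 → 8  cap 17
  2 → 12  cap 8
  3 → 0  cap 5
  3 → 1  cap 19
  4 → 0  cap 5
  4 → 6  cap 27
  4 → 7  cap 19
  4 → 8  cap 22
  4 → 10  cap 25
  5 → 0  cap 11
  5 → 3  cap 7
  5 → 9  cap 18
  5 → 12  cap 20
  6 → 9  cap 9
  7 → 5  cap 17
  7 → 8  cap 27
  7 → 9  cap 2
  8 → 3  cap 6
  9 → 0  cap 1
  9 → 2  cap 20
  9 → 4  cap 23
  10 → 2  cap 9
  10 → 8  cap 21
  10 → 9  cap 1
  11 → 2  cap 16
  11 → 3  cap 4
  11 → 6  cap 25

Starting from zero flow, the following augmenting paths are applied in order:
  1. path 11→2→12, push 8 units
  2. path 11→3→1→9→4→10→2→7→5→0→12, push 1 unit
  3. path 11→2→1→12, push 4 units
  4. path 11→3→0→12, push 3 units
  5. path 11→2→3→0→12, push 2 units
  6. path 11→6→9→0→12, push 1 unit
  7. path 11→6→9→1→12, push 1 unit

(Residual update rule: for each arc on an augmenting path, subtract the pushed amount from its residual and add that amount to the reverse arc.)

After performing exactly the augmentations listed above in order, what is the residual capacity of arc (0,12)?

after path 1 (11→2→12, push 8): res(0,12)=22
after path 2 (11→3→1→9→4→10→2→7→5→0→12, push 1): res(0,12)=21
after path 3 (11→2→1→12, push 4): res(0,12)=21
after path 4 (11→3→0→12, push 3): res(0,12)=18
after path 5 (11→2→3→0→12, push 2): res(0,12)=16
after path 6 (11→6→9→0→12, push 1): res(0,12)=15
after path 7 (11→6→9→1→12, push 1): res(0,12)=15

Residual capacity of (0,12): 15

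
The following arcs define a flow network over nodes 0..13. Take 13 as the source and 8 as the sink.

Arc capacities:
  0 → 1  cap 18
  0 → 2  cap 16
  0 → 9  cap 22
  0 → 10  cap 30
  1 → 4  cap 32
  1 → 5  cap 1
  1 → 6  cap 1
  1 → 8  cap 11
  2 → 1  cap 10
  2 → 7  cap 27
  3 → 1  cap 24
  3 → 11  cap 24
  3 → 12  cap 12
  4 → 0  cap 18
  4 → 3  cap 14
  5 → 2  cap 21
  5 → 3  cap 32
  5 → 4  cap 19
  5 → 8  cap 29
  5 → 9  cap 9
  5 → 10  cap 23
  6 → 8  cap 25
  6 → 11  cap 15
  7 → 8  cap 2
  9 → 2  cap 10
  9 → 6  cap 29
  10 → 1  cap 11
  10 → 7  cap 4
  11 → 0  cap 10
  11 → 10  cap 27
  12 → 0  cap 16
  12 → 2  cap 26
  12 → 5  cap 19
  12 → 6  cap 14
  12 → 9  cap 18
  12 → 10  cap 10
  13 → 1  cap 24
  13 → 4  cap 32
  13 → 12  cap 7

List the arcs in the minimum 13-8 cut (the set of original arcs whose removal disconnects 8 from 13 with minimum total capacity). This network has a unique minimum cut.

augment #1: 13→1→8 push 11
augment #2: 13→1→5→8 push 1
augment #3: 13→1→6→8 push 1
augment #4: 13→12→5→8 push 7
augment #5: 13→4→0→2→7→8 push 2
augment #6: 13→4→0→9→6→8 push 16
augment #7: 13→4→3→12→5→8 push 12
augment #8: 13→4→3→11→0→9→6→8 push 2
max flow = 52; residual-reachable set from 13 gives S-side
cut edges (S→T): {(1,5), (1,6), (1,8), (4,0), (4,3), (13,12)} total cap 52

Min-cut arcs: {(1,5), (1,6), (1,8), (4,0), (4,3), (13,12)} (total capacity 52)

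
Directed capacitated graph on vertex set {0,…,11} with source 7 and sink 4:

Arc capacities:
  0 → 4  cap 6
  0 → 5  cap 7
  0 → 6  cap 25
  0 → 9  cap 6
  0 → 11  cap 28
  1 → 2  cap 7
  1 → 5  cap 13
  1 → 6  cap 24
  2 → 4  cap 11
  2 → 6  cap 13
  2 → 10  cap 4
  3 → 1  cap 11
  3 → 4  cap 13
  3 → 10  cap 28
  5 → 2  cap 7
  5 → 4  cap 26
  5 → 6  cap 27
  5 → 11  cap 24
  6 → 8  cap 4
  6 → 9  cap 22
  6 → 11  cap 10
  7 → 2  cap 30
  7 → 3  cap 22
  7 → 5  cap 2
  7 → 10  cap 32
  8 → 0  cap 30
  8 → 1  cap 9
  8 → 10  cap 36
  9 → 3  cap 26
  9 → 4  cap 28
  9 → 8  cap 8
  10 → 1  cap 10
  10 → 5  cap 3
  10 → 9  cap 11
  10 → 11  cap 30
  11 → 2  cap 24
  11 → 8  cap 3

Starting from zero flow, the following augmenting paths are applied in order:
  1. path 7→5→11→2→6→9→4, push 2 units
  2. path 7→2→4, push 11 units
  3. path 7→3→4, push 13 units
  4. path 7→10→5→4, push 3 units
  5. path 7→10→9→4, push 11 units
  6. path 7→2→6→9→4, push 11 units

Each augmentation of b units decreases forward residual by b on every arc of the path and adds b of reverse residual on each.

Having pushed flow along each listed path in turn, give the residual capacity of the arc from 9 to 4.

Residual capacity of (9,4): 4

after path 1 (7→5→11→2→6→9→4, push 2): res(9,4)=26
after path 2 (7→2→4, push 11): res(9,4)=26
after path 3 (7→3→4, push 13): res(9,4)=26
after path 4 (7→10→5→4, push 3): res(9,4)=26
after path 5 (7→10→9→4, push 11): res(9,4)=15
after path 6 (7→2→6→9→4, push 11): res(9,4)=4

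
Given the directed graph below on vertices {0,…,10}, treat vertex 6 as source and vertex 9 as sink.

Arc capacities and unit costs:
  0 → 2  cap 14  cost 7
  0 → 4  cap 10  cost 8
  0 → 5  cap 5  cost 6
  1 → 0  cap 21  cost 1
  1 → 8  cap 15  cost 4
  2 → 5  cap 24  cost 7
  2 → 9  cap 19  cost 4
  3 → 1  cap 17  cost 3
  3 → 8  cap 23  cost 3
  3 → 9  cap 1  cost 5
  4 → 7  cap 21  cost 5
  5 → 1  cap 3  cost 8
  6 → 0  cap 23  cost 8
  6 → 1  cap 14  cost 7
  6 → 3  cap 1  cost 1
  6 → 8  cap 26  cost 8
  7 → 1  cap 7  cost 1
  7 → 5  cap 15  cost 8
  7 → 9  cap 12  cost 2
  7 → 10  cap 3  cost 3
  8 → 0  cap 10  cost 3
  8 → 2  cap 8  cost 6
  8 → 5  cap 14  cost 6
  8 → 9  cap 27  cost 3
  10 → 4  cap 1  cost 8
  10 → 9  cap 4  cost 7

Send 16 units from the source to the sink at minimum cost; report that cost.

shortest-cost path #1: 6→3→9 push 1 @ unit cost 6 (adds 6)
shortest-cost path #2: 6→8→9 push 15 @ unit cost 11 (adds 165)
total cost = 171

Minimum cost for 16 units: 171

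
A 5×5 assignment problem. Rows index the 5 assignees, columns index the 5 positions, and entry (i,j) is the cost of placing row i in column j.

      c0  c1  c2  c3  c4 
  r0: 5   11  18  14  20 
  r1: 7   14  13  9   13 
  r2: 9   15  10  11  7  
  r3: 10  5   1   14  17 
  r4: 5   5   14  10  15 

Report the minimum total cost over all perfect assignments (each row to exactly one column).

Minimum assignment cost: 27

optimal assignment: row0→col0 (cost 5), row1→col3 (cost 9), row2→col4 (cost 7), row3→col2 (cost 1), row4→col1 (cost 5)
total = 5 + 9 + 7 + 1 + 5 = 27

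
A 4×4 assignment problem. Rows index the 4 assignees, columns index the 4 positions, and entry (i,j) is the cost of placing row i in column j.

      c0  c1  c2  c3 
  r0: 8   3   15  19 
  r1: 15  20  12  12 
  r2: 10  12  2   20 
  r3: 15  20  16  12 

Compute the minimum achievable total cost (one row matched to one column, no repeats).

one of 2 optimal assignments: row0→col1 (cost 3), row1→col0 (cost 15), row2→col2 (cost 2), row3→col3 (cost 12)
total = 3 + 15 + 2 + 12 = 32

Minimum assignment cost: 32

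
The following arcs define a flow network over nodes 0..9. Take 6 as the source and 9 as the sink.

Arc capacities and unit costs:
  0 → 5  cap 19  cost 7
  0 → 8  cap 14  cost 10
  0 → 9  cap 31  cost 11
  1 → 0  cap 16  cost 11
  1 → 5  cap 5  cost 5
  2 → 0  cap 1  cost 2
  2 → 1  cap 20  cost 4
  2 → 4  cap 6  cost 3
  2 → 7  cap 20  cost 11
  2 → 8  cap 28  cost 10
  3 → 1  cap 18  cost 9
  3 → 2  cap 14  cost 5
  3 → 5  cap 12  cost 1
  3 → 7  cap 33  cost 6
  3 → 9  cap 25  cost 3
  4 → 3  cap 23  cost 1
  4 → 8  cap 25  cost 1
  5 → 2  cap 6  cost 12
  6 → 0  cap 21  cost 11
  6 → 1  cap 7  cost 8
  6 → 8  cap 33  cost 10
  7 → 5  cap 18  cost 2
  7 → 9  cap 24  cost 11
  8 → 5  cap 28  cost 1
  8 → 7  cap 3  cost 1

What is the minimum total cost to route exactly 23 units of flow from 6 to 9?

Minimum cost for 23 units: 506

shortest-cost path #1: 6→0→9 push 21 @ unit cost 22 (adds 462)
shortest-cost path #2: 6→8→7→9 push 2 @ unit cost 22 (adds 44)
total cost = 506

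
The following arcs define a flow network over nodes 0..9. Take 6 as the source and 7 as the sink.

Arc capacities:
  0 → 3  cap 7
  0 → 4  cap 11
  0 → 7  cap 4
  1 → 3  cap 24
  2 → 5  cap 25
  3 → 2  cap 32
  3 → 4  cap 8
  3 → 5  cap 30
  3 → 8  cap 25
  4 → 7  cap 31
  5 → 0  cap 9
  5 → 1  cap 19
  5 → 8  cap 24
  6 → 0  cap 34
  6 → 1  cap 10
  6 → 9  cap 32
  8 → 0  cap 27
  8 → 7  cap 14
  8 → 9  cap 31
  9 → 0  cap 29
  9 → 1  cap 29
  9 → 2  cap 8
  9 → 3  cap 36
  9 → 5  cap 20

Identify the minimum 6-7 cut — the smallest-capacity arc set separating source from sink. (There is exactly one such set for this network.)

augment #1: 6→0→7 push 4
augment #2: 6→0→4→7 push 11
augment #3: 6→0→3→4→7 push 7
augment #4: 6→1→3→4→7 push 1
augment #5: 6→1→3→8→7 push 9
augment #6: 6→9→3→8→7 push 5
max flow = 37; residual-reachable set from 6 gives S-side
cut edges (S→T): {(0,4), (0,7), (3,4), (8,7)} total cap 37

Min-cut arcs: {(0,4), (0,7), (3,4), (8,7)} (total capacity 37)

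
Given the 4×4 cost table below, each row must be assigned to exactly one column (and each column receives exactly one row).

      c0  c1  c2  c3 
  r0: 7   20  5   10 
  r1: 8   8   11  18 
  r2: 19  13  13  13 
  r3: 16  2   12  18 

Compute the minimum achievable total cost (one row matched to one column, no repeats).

Minimum assignment cost: 28

optimal assignment: row0→col2 (cost 5), row1→col0 (cost 8), row2→col3 (cost 13), row3→col1 (cost 2)
total = 5 + 8 + 13 + 2 = 28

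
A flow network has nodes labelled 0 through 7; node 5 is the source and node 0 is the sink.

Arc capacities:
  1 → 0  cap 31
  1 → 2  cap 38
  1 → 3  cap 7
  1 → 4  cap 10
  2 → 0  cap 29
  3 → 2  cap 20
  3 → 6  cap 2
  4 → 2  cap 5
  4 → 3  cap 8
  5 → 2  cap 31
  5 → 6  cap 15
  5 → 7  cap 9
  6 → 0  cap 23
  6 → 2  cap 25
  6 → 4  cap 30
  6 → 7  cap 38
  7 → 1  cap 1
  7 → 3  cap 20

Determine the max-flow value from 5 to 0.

augment #1: 5→2→0 bottleneck 29, total now 29
augment #2: 5→6→0 bottleneck 15, total now 44
augment #3: 5→7→1→0 bottleneck 1, total now 45
augment #4: 5→7→3→6→0 bottleneck 2, total now 47

Maximum flow value: 47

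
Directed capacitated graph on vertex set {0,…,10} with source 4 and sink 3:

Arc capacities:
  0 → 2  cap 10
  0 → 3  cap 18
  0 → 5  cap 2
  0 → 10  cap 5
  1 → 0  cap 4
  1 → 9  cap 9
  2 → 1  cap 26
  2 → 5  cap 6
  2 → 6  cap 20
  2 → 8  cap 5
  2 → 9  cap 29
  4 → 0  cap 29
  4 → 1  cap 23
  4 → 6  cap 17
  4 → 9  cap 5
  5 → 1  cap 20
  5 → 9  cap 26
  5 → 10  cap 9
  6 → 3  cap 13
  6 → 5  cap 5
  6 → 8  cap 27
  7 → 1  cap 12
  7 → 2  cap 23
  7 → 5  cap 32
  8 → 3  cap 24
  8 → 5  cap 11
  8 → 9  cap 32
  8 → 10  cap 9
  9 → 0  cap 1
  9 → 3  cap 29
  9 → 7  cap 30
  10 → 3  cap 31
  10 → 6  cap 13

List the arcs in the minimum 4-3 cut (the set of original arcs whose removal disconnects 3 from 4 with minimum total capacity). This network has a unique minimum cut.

Min-cut arcs: {(1,0), (1,9), (4,0), (4,6), (4,9)} (total capacity 64)

augment #1: 4→0→3 push 18
augment #2: 4→6→3 push 13
augment #3: 4→9→3 push 5
augment #4: 4→0→10→3 push 5
augment #5: 4→1→9→3 push 9
augment #6: 4→6→8→3 push 4
augment #7: 4→0→2→8→3 push 5
augment #8: 4→0→2→9→3 push 1
augment #9: 4→1→0→2→9→3 push 4
max flow = 64; residual-reachable set from 4 gives S-side
cut edges (S→T): {(1,0), (1,9), (4,0), (4,6), (4,9)} total cap 64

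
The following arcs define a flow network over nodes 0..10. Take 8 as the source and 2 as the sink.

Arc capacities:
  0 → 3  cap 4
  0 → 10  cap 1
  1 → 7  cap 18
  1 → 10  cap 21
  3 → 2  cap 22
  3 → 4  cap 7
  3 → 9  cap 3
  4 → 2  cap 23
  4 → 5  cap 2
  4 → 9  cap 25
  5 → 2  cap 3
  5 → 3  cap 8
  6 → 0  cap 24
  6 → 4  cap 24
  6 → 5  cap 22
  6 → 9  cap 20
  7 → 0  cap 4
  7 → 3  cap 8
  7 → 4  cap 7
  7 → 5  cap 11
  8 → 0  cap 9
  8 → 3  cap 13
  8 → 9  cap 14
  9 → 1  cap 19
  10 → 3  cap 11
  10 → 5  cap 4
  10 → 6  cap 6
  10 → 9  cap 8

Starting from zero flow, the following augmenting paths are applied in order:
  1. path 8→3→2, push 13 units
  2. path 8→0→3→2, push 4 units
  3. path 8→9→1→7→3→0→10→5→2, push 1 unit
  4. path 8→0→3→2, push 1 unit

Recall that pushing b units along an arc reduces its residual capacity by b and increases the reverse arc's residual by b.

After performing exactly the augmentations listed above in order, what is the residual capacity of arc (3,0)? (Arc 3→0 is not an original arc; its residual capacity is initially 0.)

Residual capacity of (3,0): 4

after path 1 (8→3→2, push 13): res(3,0)=0
after path 2 (8→0→3→2, push 4): res(3,0)=4
after path 3 (8→9→1→7→3→0→10→5→2, push 1): res(3,0)=3
after path 4 (8→0→3→2, push 1): res(3,0)=4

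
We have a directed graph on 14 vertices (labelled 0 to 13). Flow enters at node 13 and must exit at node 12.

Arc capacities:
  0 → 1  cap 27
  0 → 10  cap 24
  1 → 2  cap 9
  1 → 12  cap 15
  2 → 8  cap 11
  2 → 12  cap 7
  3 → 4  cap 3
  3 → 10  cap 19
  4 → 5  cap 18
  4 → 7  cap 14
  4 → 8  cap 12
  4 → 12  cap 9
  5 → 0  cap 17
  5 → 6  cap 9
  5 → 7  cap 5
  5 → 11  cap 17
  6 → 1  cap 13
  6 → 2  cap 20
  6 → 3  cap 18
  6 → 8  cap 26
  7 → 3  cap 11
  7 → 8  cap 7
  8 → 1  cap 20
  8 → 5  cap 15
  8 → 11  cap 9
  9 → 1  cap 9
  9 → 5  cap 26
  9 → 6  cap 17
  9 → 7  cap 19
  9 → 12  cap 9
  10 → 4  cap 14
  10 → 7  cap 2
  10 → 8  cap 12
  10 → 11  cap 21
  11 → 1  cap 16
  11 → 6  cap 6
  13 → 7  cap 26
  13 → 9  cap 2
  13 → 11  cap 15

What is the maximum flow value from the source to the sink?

Maximum flow value: 33

augment #1: 13→9→12 bottleneck 2, total now 2
augment #2: 13→11→1→12 bottleneck 15, total now 17
augment #3: 13→7→3→4→12 bottleneck 3, total now 20
augment #4: 13→7→3→10→4→12 bottleneck 6, total now 26
augment #5: 13→7→8→1→2→12 bottleneck 7, total now 33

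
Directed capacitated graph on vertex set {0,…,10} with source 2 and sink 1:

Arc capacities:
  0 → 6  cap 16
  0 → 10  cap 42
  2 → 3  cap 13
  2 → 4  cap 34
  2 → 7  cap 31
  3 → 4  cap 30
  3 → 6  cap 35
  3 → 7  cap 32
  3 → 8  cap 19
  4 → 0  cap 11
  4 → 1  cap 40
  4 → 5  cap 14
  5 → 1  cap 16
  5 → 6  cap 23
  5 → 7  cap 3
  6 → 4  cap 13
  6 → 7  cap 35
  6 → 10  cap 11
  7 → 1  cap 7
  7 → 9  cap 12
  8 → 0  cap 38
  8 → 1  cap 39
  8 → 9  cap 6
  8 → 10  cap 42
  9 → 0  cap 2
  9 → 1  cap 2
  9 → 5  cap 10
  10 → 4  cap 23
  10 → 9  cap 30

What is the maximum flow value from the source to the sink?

Maximum flow value: 66

augment #1: 2→4→1 bottleneck 34, total now 34
augment #2: 2→7→1 bottleneck 7, total now 41
augment #3: 2→3→4→1 bottleneck 6, total now 47
augment #4: 2→3→8→1 bottleneck 7, total now 54
augment #5: 2→7→9→1 bottleneck 2, total now 56
augment #6: 2→7→9→5→1 bottleneck 10, total now 66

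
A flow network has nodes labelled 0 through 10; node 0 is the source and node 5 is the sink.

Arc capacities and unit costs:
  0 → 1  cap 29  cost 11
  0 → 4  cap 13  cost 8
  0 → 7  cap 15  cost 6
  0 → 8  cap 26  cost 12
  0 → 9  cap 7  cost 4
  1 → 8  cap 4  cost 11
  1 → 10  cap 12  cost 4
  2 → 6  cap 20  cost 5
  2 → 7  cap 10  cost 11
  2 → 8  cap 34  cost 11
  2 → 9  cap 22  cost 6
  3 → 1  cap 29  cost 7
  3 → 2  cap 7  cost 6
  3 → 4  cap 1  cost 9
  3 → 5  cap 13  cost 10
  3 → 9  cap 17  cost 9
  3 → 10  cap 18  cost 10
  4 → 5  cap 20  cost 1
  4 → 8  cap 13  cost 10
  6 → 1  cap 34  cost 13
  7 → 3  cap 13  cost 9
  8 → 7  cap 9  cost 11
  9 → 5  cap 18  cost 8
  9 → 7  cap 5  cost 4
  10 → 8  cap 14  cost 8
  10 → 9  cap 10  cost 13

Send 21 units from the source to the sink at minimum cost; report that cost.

Minimum cost for 21 units: 226

shortest-cost path #1: 0→4→5 push 13 @ unit cost 9 (adds 117)
shortest-cost path #2: 0→9→5 push 7 @ unit cost 12 (adds 84)
shortest-cost path #3: 0→7→3→5 push 1 @ unit cost 25 (adds 25)
total cost = 226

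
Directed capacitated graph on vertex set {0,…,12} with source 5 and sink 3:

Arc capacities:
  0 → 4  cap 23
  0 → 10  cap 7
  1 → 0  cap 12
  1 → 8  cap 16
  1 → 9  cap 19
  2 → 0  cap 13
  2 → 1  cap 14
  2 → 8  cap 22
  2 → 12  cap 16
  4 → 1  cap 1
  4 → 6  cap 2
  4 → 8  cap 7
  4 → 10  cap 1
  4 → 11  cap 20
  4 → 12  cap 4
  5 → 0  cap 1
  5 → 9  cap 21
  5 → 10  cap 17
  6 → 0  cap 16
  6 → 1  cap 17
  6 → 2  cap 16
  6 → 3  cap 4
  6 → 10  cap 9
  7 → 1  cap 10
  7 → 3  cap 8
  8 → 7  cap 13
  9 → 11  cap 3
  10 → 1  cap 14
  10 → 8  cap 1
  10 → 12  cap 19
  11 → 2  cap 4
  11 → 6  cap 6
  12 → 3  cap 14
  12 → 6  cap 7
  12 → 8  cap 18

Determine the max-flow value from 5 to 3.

Maximum flow value: 21

augment #1: 5→10→12→3 bottleneck 14, total now 14
augment #2: 5→0→4→6→3 bottleneck 1, total now 15
augment #3: 5→9→11→6→3 bottleneck 3, total now 18
augment #4: 5→10→8→7→3 bottleneck 1, total now 19
augment #5: 5→10→1→8→7→3 bottleneck 2, total now 21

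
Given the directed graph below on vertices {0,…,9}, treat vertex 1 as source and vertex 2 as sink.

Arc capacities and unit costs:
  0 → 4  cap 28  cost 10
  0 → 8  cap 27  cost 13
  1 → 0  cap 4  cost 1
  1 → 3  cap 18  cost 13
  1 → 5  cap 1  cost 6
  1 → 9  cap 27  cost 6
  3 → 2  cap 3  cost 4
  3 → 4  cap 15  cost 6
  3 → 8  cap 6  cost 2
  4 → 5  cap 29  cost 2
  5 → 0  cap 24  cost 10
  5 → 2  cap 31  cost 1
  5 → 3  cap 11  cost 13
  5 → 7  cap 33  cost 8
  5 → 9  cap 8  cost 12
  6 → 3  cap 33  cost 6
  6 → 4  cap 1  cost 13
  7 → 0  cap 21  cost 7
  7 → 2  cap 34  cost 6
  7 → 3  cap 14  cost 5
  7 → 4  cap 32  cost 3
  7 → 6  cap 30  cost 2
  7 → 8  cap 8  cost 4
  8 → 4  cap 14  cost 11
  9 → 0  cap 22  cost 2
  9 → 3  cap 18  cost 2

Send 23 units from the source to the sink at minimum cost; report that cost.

Minimum cost for 23 units: 354

shortest-cost path #1: 1→5→2 push 1 @ unit cost 7 (adds 7)
shortest-cost path #2: 1→9→3→2 push 3 @ unit cost 12 (adds 36)
shortest-cost path #3: 1→0→4→5→2 push 4 @ unit cost 14 (adds 56)
shortest-cost path #4: 1→9→3→4→5→2 push 15 @ unit cost 17 (adds 255)
total cost = 354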